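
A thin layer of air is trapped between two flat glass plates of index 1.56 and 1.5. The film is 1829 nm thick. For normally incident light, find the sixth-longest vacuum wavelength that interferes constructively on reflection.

Ray reflecting at the top interface goes from n = 1.56 toward n = 1.0: no phase shift.
Bottom surface (1.0 → 1.5): reflection off a higher-index medium gives a half-wave phase shift.
Net: one phase inversion between the two reflected rays.
For bright reflection here: 2 n t = (m + ½) λ.
λ = 2 n t / (m + ½). The sixth-longest wavelength is m = 5: λ = 2 × 1.0 × 1829 / 5.50 = 665 nm.

665 nm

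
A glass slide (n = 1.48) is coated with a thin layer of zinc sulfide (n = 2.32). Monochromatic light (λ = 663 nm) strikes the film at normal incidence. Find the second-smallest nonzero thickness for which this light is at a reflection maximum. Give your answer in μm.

0.214 μm

Top surface (1.0 → 2.32): reflection off a higher-index medium gives a half-wave phase shift.
Ray reflecting at the bottom interface goes from n = 2.32 toward n = 1.48: no phase shift.
Exactly one π shift → a net half-wave offset.
So the condition for constructive reflection is 2 n t = (m + ½) λ.
The second-smallest nonzero thickness corresponds to m = 1: t = (m + ½) λ / (2 n) = 1.50 × 663 / (2 × 2.32) = 214 nm.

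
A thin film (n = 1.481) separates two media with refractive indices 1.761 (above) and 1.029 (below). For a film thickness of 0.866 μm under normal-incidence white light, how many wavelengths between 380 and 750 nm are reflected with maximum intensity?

Ray reflecting at the top interface goes from n = 1.761 toward n = 1.481: no phase shift.
Bottom surface (1.481 → 1.029): reflection off a lower-index medium gives no phase shift.
Net: no relative phase inversion (both shifts match).
For maximum reflection here: 2 n t = m λ.
λ = 2 n t / m = 2565 / m nm.
m=3: 855 nm (IR); m=4: 641 nm (visible); m=5: 513 nm (visible); m=6: 428 nm (visible); m=7: 366 nm (UV).

3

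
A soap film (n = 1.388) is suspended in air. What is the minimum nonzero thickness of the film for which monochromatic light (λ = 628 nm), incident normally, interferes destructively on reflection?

226 nm

Top surface (1.0 → 1.388): reflection off a higher-index medium gives a half-wave phase shift.
At the lower boundary (n = 1.388 to n = 1.0) the reflected ray undergoes no phase shift.
The two reflections differ by half a wavelength.
With one net inversion, destructive interference in reflection requires 2 n t = m λ.
Minimum nonzero at m = 1: t = λ / (2 n) = 628 / (2 × 1.388) = 226 nm.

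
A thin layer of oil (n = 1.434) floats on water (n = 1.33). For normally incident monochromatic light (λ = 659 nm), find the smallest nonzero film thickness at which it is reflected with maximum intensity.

115 nm

Top surface (1.0 → 1.434): reflection off a higher-index medium gives a half-wave phase shift.
Bottom surface (1.434 → 1.33): reflection off a lower-index medium gives no phase shift.
Net: one phase inversion between the two reflected rays.
For strong reflection here: 2 n t = (m + ½) λ.
Minimum at m = 0: t = λ / (4 n) = 659 / (4 × 1.434) = 115 nm.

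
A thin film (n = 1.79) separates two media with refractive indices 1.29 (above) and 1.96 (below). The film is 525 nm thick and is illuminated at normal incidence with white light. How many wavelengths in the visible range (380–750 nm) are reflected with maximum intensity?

At the upper boundary (n = 1.29 to n = 1.79) the reflected ray undergoes a half-wave phase shift.
At the lower boundary (n = 1.79 to n = 1.96) the reflected ray undergoes a half-wave phase shift.
The two reflections carry the same phase change, so no net offset.
So the condition for constructive reflection is 2 n t = m λ.
λ = 2 n t / m = 1880 / m nm.
m=2: 940 nm (IR); m=3: 627 nm (visible); m=4: 470 nm (visible); m=5: 376 nm (UV).

2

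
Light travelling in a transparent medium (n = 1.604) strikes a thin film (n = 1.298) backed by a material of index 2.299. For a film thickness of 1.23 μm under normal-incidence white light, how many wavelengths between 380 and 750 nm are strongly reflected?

Ray reflecting at the top interface goes from n = 1.604 toward n = 1.298: no phase shift.
At the lower boundary (n = 1.298 to n = 2.299) the reflected ray undergoes a half-wave phase shift.
Exactly one π shift → a net half-wave offset.
So the condition for constructive reflection is 2 n t = (m + ½) λ.
λ = 2 n t / (m + ½) = 3193 / (m + ½) nm.
m=3: 912 nm (IR); m=4: 710 nm (visible); m=5: 581 nm (visible); m=6: 491 nm (visible); m=7: 426 nm (visible); m=8: 376 nm (UV).

4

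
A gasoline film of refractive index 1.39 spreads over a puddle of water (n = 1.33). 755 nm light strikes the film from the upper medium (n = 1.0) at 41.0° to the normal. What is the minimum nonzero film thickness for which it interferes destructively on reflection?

308 nm

Ray reflecting at the top interface goes from n = 1.0 toward n = 1.39: a half-wave phase shift.
Ray reflecting at the bottom interface goes from n = 1.39 toward n = 1.33: no phase shift.
Net: one phase inversion between the two reflected rays.
So the condition for destructive reflection is 2 n t cos θ_r = m λ.
Snell's law: 1.0 sin 41.0° = 1.39 sin θ_r → sin θ_r = 0.472, cos θ_r = 0.882.
Minimum nonzero at m = 1: t = λ / (2 n cos θ_r) = 755 / (2 × 1.39 × 0.882) = 308 nm.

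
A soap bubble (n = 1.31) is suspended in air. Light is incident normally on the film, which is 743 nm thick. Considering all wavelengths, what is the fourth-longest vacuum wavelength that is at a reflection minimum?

487 nm

Ray reflecting at the top interface goes from n = 1.0 toward n = 1.31: a half-wave phase shift.
At the lower boundary (n = 1.31 to n = 1.0) the reflected ray undergoes no phase shift.
The two reflections differ by half a wavelength.
So the condition for destructive reflection is 2 n t = m λ.
λ = 2 n t / m. The fourth-longest wavelength is m = 4: λ = 2 × 1.31 × 743 / 4.00 = 487 nm.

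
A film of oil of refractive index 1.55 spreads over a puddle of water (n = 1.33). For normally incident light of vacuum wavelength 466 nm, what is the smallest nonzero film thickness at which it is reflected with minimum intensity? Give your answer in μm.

0.150 μm

Top surface (1.0 → 1.55): reflection off a higher-index medium gives a half-wave phase shift.
At the lower boundary (n = 1.55 to n = 1.33) the reflected ray undergoes no phase shift.
The two reflections differ by half a wavelength.
For weak reflection here: 2 n t = m λ.
The smallest nonzero thickness corresponds to m = 1: t = m λ / (2 n) = 1.00 × 466 / (2 × 1.55) = 150 nm.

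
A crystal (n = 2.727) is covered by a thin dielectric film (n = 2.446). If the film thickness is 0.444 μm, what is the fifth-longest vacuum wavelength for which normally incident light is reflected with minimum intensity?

483 nm

Ray reflecting at the top interface goes from n = 1.0 toward n = 2.446: a half-wave phase shift.
At the lower boundary (n = 2.446 to n = 2.727) the reflected ray undergoes a half-wave phase shift.
Zero or two π shifts → no net half-wave offset.
For dark reflection here: 2 n t = (m + ½) λ.
λ = 2 n t / (m + ½). The fifth-longest wavelength is m = 4: λ = 2 × 2.446 × 444 / 4.50 = 483 nm.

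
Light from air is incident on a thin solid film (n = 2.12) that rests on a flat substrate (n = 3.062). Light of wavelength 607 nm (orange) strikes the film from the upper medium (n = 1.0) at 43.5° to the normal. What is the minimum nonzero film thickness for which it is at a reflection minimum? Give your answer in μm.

0.0757 μm

Ray reflecting at the top interface goes from n = 1.0 toward n = 2.12: a half-wave phase shift.
Ray reflecting at the bottom interface goes from n = 2.12 toward n = 3.062: a half-wave phase shift.
Net: no relative phase inversion (both shifts match).
With no net inversion, destructive interference in reflection requires 2 n t cos θ_r = (m + ½) λ.
Snell's law: 1.0 sin 43.5° = 2.12 sin θ_r → sin θ_r = 0.325, cos θ_r = 0.946.
Minimum at m = 0: t = λ / (4 n cos θ_r) = 607 / (4 × 2.12 × 0.946) = 75.7 nm.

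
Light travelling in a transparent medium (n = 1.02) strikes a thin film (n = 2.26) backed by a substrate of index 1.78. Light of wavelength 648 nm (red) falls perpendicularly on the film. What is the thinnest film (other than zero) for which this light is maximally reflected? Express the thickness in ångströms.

At the upper boundary (n = 1.02 to n = 2.26) the reflected ray undergoes a half-wave phase shift.
Bottom surface (2.26 → 1.78): reflection off a lower-index medium gives no phase shift.
The two reflections differ by half a wavelength.
So the condition for constructive reflection is 2 n t = (m + ½) λ.
Minimum at m = 0: t = λ / (4 n) = 648 / (4 × 2.26) = 71.7 nm.

717 Å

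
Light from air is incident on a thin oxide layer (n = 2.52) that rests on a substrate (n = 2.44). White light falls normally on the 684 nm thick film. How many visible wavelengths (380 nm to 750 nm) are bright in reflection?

Top surface (1.0 → 2.52): reflection off a higher-index medium gives a half-wave phase shift.
At the lower boundary (n = 2.52 to n = 2.44) the reflected ray undergoes no phase shift.
Exactly one π shift → a net half-wave offset.
For strong reflection here: 2 n t = (m + ½) λ.
λ = 2 n t / (m + ½) = 3447 / (m + ½) nm.
m=4: 766 nm (IR); m=5: 627 nm (visible); m=6: 530 nm (visible); m=7: 460 nm (visible); m=8: 406 nm (visible); m=9: 363 nm (UV).

4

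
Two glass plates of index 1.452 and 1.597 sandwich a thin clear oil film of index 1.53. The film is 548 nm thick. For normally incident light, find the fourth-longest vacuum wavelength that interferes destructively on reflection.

479 nm

Ray reflecting at the top interface goes from n = 1.452 toward n = 1.53: a half-wave phase shift.
Bottom surface (1.53 → 1.597): reflection off a higher-index medium gives a half-wave phase shift.
Zero or two π shifts → no net half-wave offset.
With no net inversion, destructive interference in reflection requires 2 n t = (m + ½) λ.
λ = 2 n t / (m + ½). The fourth-longest wavelength is m = 3: λ = 2 × 1.53 × 548 / 3.50 = 479 nm.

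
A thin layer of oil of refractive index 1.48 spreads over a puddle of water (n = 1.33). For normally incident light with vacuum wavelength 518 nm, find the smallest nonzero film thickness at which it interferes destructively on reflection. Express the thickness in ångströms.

1750 Å

At the upper boundary (n = 1.0 to n = 1.48) the reflected ray undergoes a half-wave phase shift.
Ray reflecting at the bottom interface goes from n = 1.48 toward n = 1.33: no phase shift.
Net: one phase inversion between the two reflected rays.
So the condition for destructive reflection is 2 n t = m λ.
Minimum nonzero at m = 1: t = λ / (2 n) = 518 / (2 × 1.48) = 175 nm.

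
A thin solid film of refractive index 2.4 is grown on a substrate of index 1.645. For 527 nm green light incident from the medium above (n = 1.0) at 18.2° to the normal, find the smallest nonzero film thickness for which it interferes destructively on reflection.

111 nm

Top surface (1.0 → 2.4): reflection off a higher-index medium gives a half-wave phase shift.
Ray reflecting at the bottom interface goes from n = 2.4 toward n = 1.645: no phase shift.
Exactly one π shift → a net half-wave offset.
With one net inversion, destructive interference in reflection requires 2 n t cos θ_r = m λ.
Snell's law: 1.0 sin 18.2° = 2.4 sin θ_r → sin θ_r = 0.130, cos θ_r = 0.991.
Minimum nonzero at m = 1: t = λ / (2 n cos θ_r) = 527 / (2 × 2.4 × 0.991) = 111 nm.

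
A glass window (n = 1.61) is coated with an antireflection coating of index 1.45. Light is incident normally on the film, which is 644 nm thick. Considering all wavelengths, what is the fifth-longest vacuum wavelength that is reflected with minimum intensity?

Top surface (1.0 → 1.45): reflection off a higher-index medium gives a half-wave phase shift.
At the lower boundary (n = 1.45 to n = 1.61) the reflected ray undergoes a half-wave phase shift.
Zero or two π shifts → no net half-wave offset.
With no net inversion, destructive interference in reflection requires 2 n t = (m + ½) λ.
λ = 2 n t / (m + ½). The fifth-longest wavelength is m = 4: λ = 2 × 1.45 × 644 / 4.50 = 415 nm.

415 nm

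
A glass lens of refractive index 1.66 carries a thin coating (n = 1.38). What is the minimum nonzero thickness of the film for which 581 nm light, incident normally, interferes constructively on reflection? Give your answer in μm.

Ray reflecting at the top interface goes from n = 1.0 toward n = 1.38: a half-wave phase shift.
Ray reflecting at the bottom interface goes from n = 1.38 toward n = 1.66: a half-wave phase shift.
Zero or two π shifts → no net half-wave offset.
For strong reflection here: 2 n t = m λ.
Minimum nonzero at m = 1: t = λ / (2 n) = 581 / (2 × 1.38) = 211 nm.

0.211 μm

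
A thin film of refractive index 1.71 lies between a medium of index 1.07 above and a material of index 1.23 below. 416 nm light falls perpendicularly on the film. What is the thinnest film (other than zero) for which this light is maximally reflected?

Ray reflecting at the top interface goes from n = 1.07 toward n = 1.71: a half-wave phase shift.
At the lower boundary (n = 1.71 to n = 1.23) the reflected ray undergoes no phase shift.
Net: one phase inversion between the two reflected rays.
For strong reflection here: 2 n t = (m + ½) λ.
Minimum at m = 0: t = λ / (4 n) = 416 / (4 × 1.71) = 60.8 nm.

60.8 nm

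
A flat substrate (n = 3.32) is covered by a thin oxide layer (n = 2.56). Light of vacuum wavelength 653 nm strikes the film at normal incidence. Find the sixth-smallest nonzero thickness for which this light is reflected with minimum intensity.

701 nm

Ray reflecting at the top interface goes from n = 1.0 toward n = 2.56: a half-wave phase shift.
Bottom surface (2.56 → 3.32): reflection off a higher-index medium gives a half-wave phase shift.
Net: no relative phase inversion (both shifts match).
With no net inversion, destructive interference in reflection requires 2 n t = (m + ½) λ.
The sixth-smallest nonzero thickness corresponds to m = 5: t = (m + ½) λ / (2 n) = 5.50 × 653 / (2 × 2.56) = 701 nm.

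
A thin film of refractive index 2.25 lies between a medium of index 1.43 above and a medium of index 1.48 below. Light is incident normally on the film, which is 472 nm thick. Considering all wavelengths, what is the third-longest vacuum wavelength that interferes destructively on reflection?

708 nm

Ray reflecting at the top interface goes from n = 1.43 toward n = 2.25: a half-wave phase shift.
At the lower boundary (n = 2.25 to n = 1.48) the reflected ray undergoes no phase shift.
Exactly one π shift → a net half-wave offset.
With one net inversion, destructive interference in reflection requires 2 n t = m λ.
λ = 2 n t / m. The third-longest wavelength is m = 3: λ = 2 × 2.25 × 472 / 3.00 = 708 nm.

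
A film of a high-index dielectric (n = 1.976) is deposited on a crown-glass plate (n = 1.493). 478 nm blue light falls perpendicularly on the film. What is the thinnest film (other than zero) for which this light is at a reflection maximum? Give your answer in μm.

0.0605 μm

Top surface (1.0 → 1.976): reflection off a higher-index medium gives a half-wave phase shift.
Ray reflecting at the bottom interface goes from n = 1.976 toward n = 1.493: no phase shift.
Net: one phase inversion between the two reflected rays.
So the condition for constructive reflection is 2 n t = (m + ½) λ.
Minimum at m = 0: t = λ / (4 n) = 478 / (4 × 1.976) = 60.5 nm.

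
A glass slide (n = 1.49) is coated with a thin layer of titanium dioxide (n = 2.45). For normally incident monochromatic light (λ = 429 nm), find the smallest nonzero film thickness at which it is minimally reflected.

Top surface (1.0 → 2.45): reflection off a higher-index medium gives a half-wave phase shift.
Ray reflecting at the bottom interface goes from n = 2.45 toward n = 1.49: no phase shift.
Exactly one π shift → a net half-wave offset.
With one net inversion, destructive interference in reflection requires 2 n t = m λ.
Minimum nonzero at m = 1: t = λ / (2 n) = 429 / (2 × 2.45) = 87.6 nm.

87.6 nm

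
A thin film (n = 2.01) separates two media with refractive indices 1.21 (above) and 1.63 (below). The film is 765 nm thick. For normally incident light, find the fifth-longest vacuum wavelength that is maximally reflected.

Top surface (1.21 → 2.01): reflection off a higher-index medium gives a half-wave phase shift.
Bottom surface (2.01 → 1.63): reflection off a lower-index medium gives no phase shift.
Net: one phase inversion between the two reflected rays.
With one net inversion, constructive interference in reflection requires 2 n t = (m + ½) λ.
λ = 2 n t / (m + ½). The fifth-longest wavelength is m = 4: λ = 2 × 2.01 × 765 / 4.50 = 683 nm.

683 nm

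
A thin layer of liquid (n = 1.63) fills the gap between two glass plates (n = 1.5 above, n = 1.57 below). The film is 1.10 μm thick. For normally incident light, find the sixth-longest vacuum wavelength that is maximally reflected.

At the upper boundary (n = 1.5 to n = 1.63) the reflected ray undergoes a half-wave phase shift.
Ray reflecting at the bottom interface goes from n = 1.63 toward n = 1.57: no phase shift.
Exactly one π shift → a net half-wave offset.
So the condition for constructive reflection is 2 n t = (m + ½) λ.
λ = 2 n t / (m + ½). The sixth-longest wavelength is m = 5: λ = 2 × 1.63 × 1100 / 5.50 = 652 nm.

652 nm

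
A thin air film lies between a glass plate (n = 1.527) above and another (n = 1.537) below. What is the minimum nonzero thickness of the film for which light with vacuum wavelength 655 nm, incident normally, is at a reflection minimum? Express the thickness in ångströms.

3275 Å

At the upper boundary (n = 1.527 to n = 1.0) the reflected ray undergoes no phase shift.
Ray reflecting at the bottom interface goes from n = 1.0 toward n = 1.537: a half-wave phase shift.
Exactly one π shift → a net half-wave offset.
So the condition for destructive reflection is 2 n t = m λ.
Minimum nonzero at m = 1: t = λ / (2 n) = 655 / (2 × 1.0) = 328 nm.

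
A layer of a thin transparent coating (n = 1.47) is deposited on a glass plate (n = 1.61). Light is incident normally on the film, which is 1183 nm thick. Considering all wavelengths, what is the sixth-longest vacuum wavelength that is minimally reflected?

632 nm

At the upper boundary (n = 1.0 to n = 1.47) the reflected ray undergoes a half-wave phase shift.
At the lower boundary (n = 1.47 to n = 1.61) the reflected ray undergoes a half-wave phase shift.
The two reflections carry the same phase change, so no net offset.
With no net inversion, destructive interference in reflection requires 2 n t = (m + ½) λ.
λ = 2 n t / (m + ½). The sixth-longest wavelength is m = 5: λ = 2 × 1.47 × 1183 / 5.50 = 632 nm.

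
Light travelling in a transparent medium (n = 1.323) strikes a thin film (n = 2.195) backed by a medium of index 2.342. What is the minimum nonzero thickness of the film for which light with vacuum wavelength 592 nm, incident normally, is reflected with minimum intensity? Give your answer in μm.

0.0674 μm

Ray reflecting at the top interface goes from n = 1.323 toward n = 2.195: a half-wave phase shift.
Ray reflecting at the bottom interface goes from n = 2.195 toward n = 2.342: a half-wave phase shift.
Zero or two π shifts → no net half-wave offset.
So the condition for destructive reflection is 2 n t = (m + ½) λ.
Minimum at m = 0: t = λ / (4 n) = 592 / (4 × 2.195) = 67.4 nm.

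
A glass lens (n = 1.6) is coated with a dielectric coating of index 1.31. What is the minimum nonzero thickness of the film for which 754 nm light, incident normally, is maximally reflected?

Top surface (1.0 → 1.31): reflection off a higher-index medium gives a half-wave phase shift.
Ray reflecting at the bottom interface goes from n = 1.31 toward n = 1.6: a half-wave phase shift.
Zero or two π shifts → no net half-wave offset.
So the condition for constructive reflection is 2 n t = m λ.
Minimum nonzero at m = 1: t = λ / (2 n) = 754 / (2 × 1.31) = 288 nm.

288 nm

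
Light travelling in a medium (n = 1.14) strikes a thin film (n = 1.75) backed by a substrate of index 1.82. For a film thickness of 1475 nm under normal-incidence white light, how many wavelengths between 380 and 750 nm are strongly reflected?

7

At the upper boundary (n = 1.14 to n = 1.75) the reflected ray undergoes a half-wave phase shift.
Ray reflecting at the bottom interface goes from n = 1.75 toward n = 1.82: a half-wave phase shift.
Zero or two π shifts → no net half-wave offset.
With no net inversion, constructive interference in reflection requires 2 n t = m λ.
λ = 2 n t / m = 5163 / m nm.
m=6: 860 nm (IR); m=7: 738 nm (visible); m=8: 645 nm (visible); m=9: 574 nm (visible); m=10: 516 nm (visible); m=11: 469 nm (visible); m=12: 430 nm (visible); m=13: 397 nm (visible); m=14: 369 nm (UV).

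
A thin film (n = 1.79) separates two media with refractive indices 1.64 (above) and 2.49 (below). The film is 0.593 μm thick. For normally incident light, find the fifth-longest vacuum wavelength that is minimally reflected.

472 nm

Ray reflecting at the top interface goes from n = 1.64 toward n = 1.79: a half-wave phase shift.
Ray reflecting at the bottom interface goes from n = 1.79 toward n = 2.49: a half-wave phase shift.
Net: no relative phase inversion (both shifts match).
For dark reflection here: 2 n t = (m + ½) λ.
λ = 2 n t / (m + ½). The fifth-longest wavelength is m = 4: λ = 2 × 1.79 × 593 / 4.50 = 472 nm.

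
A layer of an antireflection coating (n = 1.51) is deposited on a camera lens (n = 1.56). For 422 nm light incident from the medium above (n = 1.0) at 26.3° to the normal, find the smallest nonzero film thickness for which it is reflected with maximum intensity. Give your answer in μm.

0.146 μm

At the upper boundary (n = 1.0 to n = 1.51) the reflected ray undergoes a half-wave phase shift.
At the lower boundary (n = 1.51 to n = 1.56) the reflected ray undergoes a half-wave phase shift.
The two reflections carry the same phase change, so no net offset.
For strong reflection here: 2 n t cos θ_r = m λ.
Snell's law: 1.0 sin 26.3° = 1.51 sin θ_r → sin θ_r = 0.293, cos θ_r = 0.956.
Minimum nonzero at m = 1: t = λ / (2 n cos θ_r) = 422 / (2 × 1.51 × 0.956) = 146 nm.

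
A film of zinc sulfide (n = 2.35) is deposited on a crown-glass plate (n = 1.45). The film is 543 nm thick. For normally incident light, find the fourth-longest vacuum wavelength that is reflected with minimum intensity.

638 nm

At the upper boundary (n = 1.0 to n = 2.35) the reflected ray undergoes a half-wave phase shift.
At the lower boundary (n = 2.35 to n = 1.45) the reflected ray undergoes no phase shift.
Net: one phase inversion between the two reflected rays.
With one net inversion, destructive interference in reflection requires 2 n t = m λ.
λ = 2 n t / m. The fourth-longest wavelength is m = 4: λ = 2 × 2.35 × 543 / 4.00 = 638 nm.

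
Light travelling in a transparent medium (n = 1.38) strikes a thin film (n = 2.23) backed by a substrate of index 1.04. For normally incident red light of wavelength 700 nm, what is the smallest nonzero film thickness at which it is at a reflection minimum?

Top surface (1.38 → 2.23): reflection off a higher-index medium gives a half-wave phase shift.
Ray reflecting at the bottom interface goes from n = 2.23 toward n = 1.04: no phase shift.
The two reflections differ by half a wavelength.
So the condition for destructive reflection is 2 n t = m λ.
The smallest nonzero thickness corresponds to m = 1: t = m λ / (2 n) = 1.00 × 700 / (2 × 2.23) = 157 nm.

157 nm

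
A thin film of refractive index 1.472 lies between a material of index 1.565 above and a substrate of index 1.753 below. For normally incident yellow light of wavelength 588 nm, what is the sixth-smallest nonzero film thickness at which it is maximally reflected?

1099 nm

At the upper boundary (n = 1.565 to n = 1.472) the reflected ray undergoes no phase shift.
Bottom surface (1.472 → 1.753): reflection off a higher-index medium gives a half-wave phase shift.
Net: one phase inversion between the two reflected rays.
So the condition for constructive reflection is 2 n t = (m + ½) λ.
The sixth-smallest nonzero thickness corresponds to m = 5: t = (m + ½) λ / (2 n) = 5.50 × 588 / (2 × 1.472) = 1099 nm.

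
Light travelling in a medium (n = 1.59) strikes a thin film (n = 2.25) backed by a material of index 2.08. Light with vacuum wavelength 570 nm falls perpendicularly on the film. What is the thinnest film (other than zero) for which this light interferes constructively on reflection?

At the upper boundary (n = 1.59 to n = 2.25) the reflected ray undergoes a half-wave phase shift.
Bottom surface (2.25 → 2.08): reflection off a lower-index medium gives no phase shift.
Exactly one π shift → a net half-wave offset.
For bright reflection here: 2 n t = (m + ½) λ.
Minimum at m = 0: t = λ / (4 n) = 570 / (4 × 2.25) = 63.3 nm.

63.3 nm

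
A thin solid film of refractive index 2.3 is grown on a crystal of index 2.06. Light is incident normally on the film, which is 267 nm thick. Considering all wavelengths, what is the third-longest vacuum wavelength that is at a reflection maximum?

Ray reflecting at the top interface goes from n = 1.0 toward n = 2.3: a half-wave phase shift.
Ray reflecting at the bottom interface goes from n = 2.3 toward n = 2.06: no phase shift.
Net: one phase inversion between the two reflected rays.
For maximum reflection here: 2 n t = (m + ½) λ.
λ = 2 n t / (m + ½). The third-longest wavelength is m = 2: λ = 2 × 2.3 × 267 / 2.50 = 491 nm.

491 nm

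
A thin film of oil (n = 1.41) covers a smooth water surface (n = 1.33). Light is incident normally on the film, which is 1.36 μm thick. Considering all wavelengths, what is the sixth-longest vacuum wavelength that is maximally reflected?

697 nm

Top surface (1.0 → 1.41): reflection off a higher-index medium gives a half-wave phase shift.
At the lower boundary (n = 1.41 to n = 1.33) the reflected ray undergoes no phase shift.
The two reflections differ by half a wavelength.
With one net inversion, constructive interference in reflection requires 2 n t = (m + ½) λ.
λ = 2 n t / (m + ½). The sixth-longest wavelength is m = 5: λ = 2 × 1.41 × 1360 / 5.50 = 697 nm.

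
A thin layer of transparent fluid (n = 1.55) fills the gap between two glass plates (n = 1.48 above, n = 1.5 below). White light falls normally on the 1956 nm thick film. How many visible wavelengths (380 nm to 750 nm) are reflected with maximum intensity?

8

Top surface (1.48 → 1.55): reflection off a higher-index medium gives a half-wave phase shift.
Bottom surface (1.55 → 1.5): reflection off a lower-index medium gives no phase shift.
Exactly one π shift → a net half-wave offset.
With one net inversion, constructive interference in reflection requires 2 n t = (m + ½) λ.
λ = 2 n t / (m + ½) = 6064 / (m + ½) nm.
m=7: 808 nm (IR); m=8: 713 nm (visible); m=9: 638 nm (visible); m=10: 577 nm (visible); m=11: 527 nm (visible); m=12: 485 nm (visible); m=13: 449 nm (visible); m=14: 418 nm (visible); m=15: 391 nm (visible); m=16: 367 nm (UV).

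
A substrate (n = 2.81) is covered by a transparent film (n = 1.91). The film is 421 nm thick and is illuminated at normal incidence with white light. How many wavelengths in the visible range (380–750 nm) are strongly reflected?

2

At the upper boundary (n = 1.0 to n = 1.91) the reflected ray undergoes a half-wave phase shift.
Ray reflecting at the bottom interface goes from n = 1.91 toward n = 2.81: a half-wave phase shift.
The two reflections carry the same phase change, so no net offset.
So the condition for constructive reflection is 2 n t = m λ.
λ = 2 n t / m = 1608 / m nm.
m=2: 804 nm (IR); m=3: 536 nm (visible); m=4: 402 nm (visible); m=5: 322 nm (UV).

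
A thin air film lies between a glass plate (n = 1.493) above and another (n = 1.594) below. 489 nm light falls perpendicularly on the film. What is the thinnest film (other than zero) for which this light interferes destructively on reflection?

245 nm

Ray reflecting at the top interface goes from n = 1.493 toward n = 1.0: no phase shift.
Ray reflecting at the bottom interface goes from n = 1.0 toward n = 1.594: a half-wave phase shift.
The two reflections differ by half a wavelength.
With one net inversion, destructive interference in reflection requires 2 n t = m λ.
Minimum nonzero at m = 1: t = λ / (2 n) = 489 / (2 × 1.0) = 245 nm.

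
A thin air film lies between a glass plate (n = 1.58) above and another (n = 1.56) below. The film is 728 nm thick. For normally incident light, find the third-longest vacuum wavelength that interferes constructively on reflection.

582 nm

At the upper boundary (n = 1.58 to n = 1.0) the reflected ray undergoes no phase shift.
Ray reflecting at the bottom interface goes from n = 1.0 toward n = 1.56: a half-wave phase shift.
Net: one phase inversion between the two reflected rays.
For bright reflection here: 2 n t = (m + ½) λ.
λ = 2 n t / (m + ½). The third-longest wavelength is m = 2: λ = 2 × 1.0 × 728 / 2.50 = 582 nm.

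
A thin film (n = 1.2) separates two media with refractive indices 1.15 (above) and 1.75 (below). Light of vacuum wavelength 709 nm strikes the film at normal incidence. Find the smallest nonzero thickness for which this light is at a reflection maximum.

295 nm

Top surface (1.15 → 1.2): reflection off a higher-index medium gives a half-wave phase shift.
Bottom surface (1.2 → 1.75): reflection off a higher-index medium gives a half-wave phase shift.
The two reflections carry the same phase change, so no net offset.
For maximum reflection here: 2 n t = m λ.
The smallest nonzero thickness corresponds to m = 1: t = m λ / (2 n) = 1.00 × 709 / (2 × 1.2) = 295 nm.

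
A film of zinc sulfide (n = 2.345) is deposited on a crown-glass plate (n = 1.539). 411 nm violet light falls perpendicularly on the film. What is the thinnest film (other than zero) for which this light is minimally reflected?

Ray reflecting at the top interface goes from n = 1.0 toward n = 2.345: a half-wave phase shift.
Bottom surface (2.345 → 1.539): reflection off a lower-index medium gives no phase shift.
The two reflections differ by half a wavelength.
With one net inversion, destructive interference in reflection requires 2 n t = m λ.
Minimum nonzero at m = 1: t = λ / (2 n) = 411 / (2 × 2.345) = 87.6 nm.

87.6 nm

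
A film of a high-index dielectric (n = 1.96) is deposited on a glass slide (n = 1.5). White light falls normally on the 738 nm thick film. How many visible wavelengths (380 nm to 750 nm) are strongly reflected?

Top surface (1.0 → 1.96): reflection off a higher-index medium gives a half-wave phase shift.
Ray reflecting at the bottom interface goes from n = 1.96 toward n = 1.5: no phase shift.
Net: one phase inversion between the two reflected rays.
With one net inversion, constructive interference in reflection requires 2 n t = (m + ½) λ.
λ = 2 n t / (m + ½) = 2893 / (m + ½) nm.
m=3: 827 nm (IR); m=4: 643 nm (visible); m=5: 526 nm (visible); m=6: 445 nm (visible); m=7: 386 nm (visible); m=8: 340 nm (UV).

4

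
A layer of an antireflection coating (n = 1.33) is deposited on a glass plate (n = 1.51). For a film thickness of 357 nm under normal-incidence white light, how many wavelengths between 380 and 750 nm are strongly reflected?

1

Ray reflecting at the top interface goes from n = 1.0 toward n = 1.33: a half-wave phase shift.
Bottom surface (1.33 → 1.51): reflection off a higher-index medium gives a half-wave phase shift.
Net: no relative phase inversion (both shifts match).
For strong reflection here: 2 n t = m λ.
λ = 2 n t / m = 950 / m nm.
m=1: 950 nm (IR); m=2: 475 nm (visible); m=3: 317 nm (UV).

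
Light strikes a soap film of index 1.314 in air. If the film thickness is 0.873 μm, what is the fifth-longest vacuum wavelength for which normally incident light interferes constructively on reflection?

Ray reflecting at the top interface goes from n = 1.0 toward n = 1.314: a half-wave phase shift.
At the lower boundary (n = 1.314 to n = 1.0) the reflected ray undergoes no phase shift.
Net: one phase inversion between the two reflected rays.
For maximum reflection here: 2 n t = (m + ½) λ.
λ = 2 n t / (m + ½). The fifth-longest wavelength is m = 4: λ = 2 × 1.314 × 873 / 4.50 = 510 nm.

510 nm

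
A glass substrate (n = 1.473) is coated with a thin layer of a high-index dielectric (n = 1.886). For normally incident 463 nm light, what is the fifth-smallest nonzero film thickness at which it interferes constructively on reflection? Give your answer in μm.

0.552 μm

At the upper boundary (n = 1.0 to n = 1.886) the reflected ray undergoes a half-wave phase shift.
Ray reflecting at the bottom interface goes from n = 1.886 toward n = 1.473: no phase shift.
Exactly one π shift → a net half-wave offset.
With one net inversion, constructive interference in reflection requires 2 n t = (m + ½) λ.
The fifth-smallest nonzero thickness corresponds to m = 4: t = (m + ½) λ / (2 n) = 4.50 × 463 / (2 × 1.886) = 552 nm.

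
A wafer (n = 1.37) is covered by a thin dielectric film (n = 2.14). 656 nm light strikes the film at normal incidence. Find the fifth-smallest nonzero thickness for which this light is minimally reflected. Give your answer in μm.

0.766 μm

Top surface (1.0 → 2.14): reflection off a higher-index medium gives a half-wave phase shift.
Ray reflecting at the bottom interface goes from n = 2.14 toward n = 1.37: no phase shift.
Net: one phase inversion between the two reflected rays.
For minimum reflection here: 2 n t = m λ.
The fifth-smallest nonzero thickness corresponds to m = 5: t = m λ / (2 n) = 5.00 × 656 / (2 × 2.14) = 766 nm.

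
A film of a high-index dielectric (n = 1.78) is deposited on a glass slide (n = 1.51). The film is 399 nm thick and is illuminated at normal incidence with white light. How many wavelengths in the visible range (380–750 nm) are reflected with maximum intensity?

Top surface (1.0 → 1.78): reflection off a higher-index medium gives a half-wave phase shift.
Bottom surface (1.78 → 1.51): reflection off a lower-index medium gives no phase shift.
The two reflections differ by half a wavelength.
For bright reflection here: 2 n t = (m + ½) λ.
λ = 2 n t / (m + ½) = 1420 / (m + ½) nm.
m=1: 947 nm (IR); m=2: 568 nm (visible); m=3: 406 nm (visible); m=4: 316 nm (UV).

2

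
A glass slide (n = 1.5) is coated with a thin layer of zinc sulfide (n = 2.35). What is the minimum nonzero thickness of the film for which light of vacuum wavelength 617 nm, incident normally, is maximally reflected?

65.6 nm

At the upper boundary (n = 1.0 to n = 2.35) the reflected ray undergoes a half-wave phase shift.
At the lower boundary (n = 2.35 to n = 1.5) the reflected ray undergoes no phase shift.
Exactly one π shift → a net half-wave offset.
So the condition for constructive reflection is 2 n t = (m + ½) λ.
Minimum at m = 0: t = λ / (4 n) = 617 / (4 × 2.35) = 65.6 nm.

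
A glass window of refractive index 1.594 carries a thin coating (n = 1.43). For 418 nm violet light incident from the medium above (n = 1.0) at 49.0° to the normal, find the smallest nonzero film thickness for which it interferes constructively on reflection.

172 nm

Top surface (1.0 → 1.43): reflection off a higher-index medium gives a half-wave phase shift.
Ray reflecting at the bottom interface goes from n = 1.43 toward n = 1.594: a half-wave phase shift.
The two reflections carry the same phase change, so no net offset.
With no net inversion, constructive interference in reflection requires 2 n t cos θ_r = m λ.
Snell's law: 1.0 sin 49.0° = 1.43 sin θ_r → sin θ_r = 0.528, cos θ_r = 0.849.
Minimum nonzero at m = 1: t = λ / (2 n cos θ_r) = 418 / (2 × 1.43 × 0.849) = 172 nm.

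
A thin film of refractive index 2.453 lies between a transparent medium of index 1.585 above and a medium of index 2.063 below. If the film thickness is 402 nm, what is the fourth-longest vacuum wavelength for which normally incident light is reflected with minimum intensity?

493 nm

At the upper boundary (n = 1.585 to n = 2.453) the reflected ray undergoes a half-wave phase shift.
Ray reflecting at the bottom interface goes from n = 2.453 toward n = 2.063: no phase shift.
Exactly one π shift → a net half-wave offset.
For minimum reflection here: 2 n t = m λ.
λ = 2 n t / m. The fourth-longest wavelength is m = 4: λ = 2 × 2.453 × 402 / 4.00 = 493 nm.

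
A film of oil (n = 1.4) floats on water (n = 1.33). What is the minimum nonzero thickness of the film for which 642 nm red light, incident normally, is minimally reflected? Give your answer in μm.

Ray reflecting at the top interface goes from n = 1.0 toward n = 1.4: a half-wave phase shift.
At the lower boundary (n = 1.4 to n = 1.33) the reflected ray undergoes no phase shift.
Exactly one π shift → a net half-wave offset.
With one net inversion, destructive interference in reflection requires 2 n t = m λ.
Minimum nonzero at m = 1: t = λ / (2 n) = 642 / (2 × 1.4) = 229 nm.

0.229 μm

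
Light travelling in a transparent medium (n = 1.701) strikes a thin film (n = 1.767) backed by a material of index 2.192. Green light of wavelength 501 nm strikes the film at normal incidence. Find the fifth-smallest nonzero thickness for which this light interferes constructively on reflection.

709 nm

At the upper boundary (n = 1.701 to n = 1.767) the reflected ray undergoes a half-wave phase shift.
Ray reflecting at the bottom interface goes from n = 1.767 toward n = 2.192: a half-wave phase shift.
Net: no relative phase inversion (both shifts match).
With no net inversion, constructive interference in reflection requires 2 n t = m λ.
The fifth-smallest nonzero thickness corresponds to m = 5: t = m λ / (2 n) = 5.00 × 501 / (2 × 1.767) = 709 nm.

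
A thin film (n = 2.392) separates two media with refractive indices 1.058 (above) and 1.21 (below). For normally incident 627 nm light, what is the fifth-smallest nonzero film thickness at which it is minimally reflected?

655 nm

Ray reflecting at the top interface goes from n = 1.058 toward n = 2.392: a half-wave phase shift.
At the lower boundary (n = 2.392 to n = 1.21) the reflected ray undergoes no phase shift.
Exactly one π shift → a net half-wave offset.
For minimum reflection here: 2 n t = m λ.
The fifth-smallest nonzero thickness corresponds to m = 5: t = m λ / (2 n) = 5.00 × 627 / (2 × 2.392) = 655 nm.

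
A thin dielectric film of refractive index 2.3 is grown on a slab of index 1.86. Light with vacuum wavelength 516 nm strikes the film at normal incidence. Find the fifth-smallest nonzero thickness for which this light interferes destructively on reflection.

561 nm

At the upper boundary (n = 1.0 to n = 2.3) the reflected ray undergoes a half-wave phase shift.
Bottom surface (2.3 → 1.86): reflection off a lower-index medium gives no phase shift.
Net: one phase inversion between the two reflected rays.
With one net inversion, destructive interference in reflection requires 2 n t = m λ.
The fifth-smallest nonzero thickness corresponds to m = 5: t = m λ / (2 n) = 5.00 × 516 / (2 × 2.3) = 561 nm.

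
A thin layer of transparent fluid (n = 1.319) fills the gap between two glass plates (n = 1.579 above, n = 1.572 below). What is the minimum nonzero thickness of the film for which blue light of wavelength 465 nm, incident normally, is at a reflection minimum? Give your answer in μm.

Top surface (1.579 → 1.319): reflection off a lower-index medium gives no phase shift.
Ray reflecting at the bottom interface goes from n = 1.319 toward n = 1.572: a half-wave phase shift.
Net: one phase inversion between the two reflected rays.
So the condition for destructive reflection is 2 n t = m λ.
Minimum nonzero at m = 1: t = λ / (2 n) = 465 / (2 × 1.319) = 176 nm.

0.176 μm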